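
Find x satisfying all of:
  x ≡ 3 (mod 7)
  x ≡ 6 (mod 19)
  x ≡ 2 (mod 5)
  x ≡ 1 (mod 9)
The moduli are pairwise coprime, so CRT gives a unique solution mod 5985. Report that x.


Product of moduli M = 7 · 19 · 5 · 9 = 5985.
Merge one congruence at a time:
  Start: x ≡ 3 (mod 7).
  Combine with x ≡ 6 (mod 19); new modulus lcm = 133.
    Write x = 3 + 7·t and substitute into x ≡ 6 (mod 19): 7·t ≡ 6 − 3 = 3 (mod 19).
    The inverse of 7 mod 19 is 11 (since 7·11 = 77 = 4·19 + 1), so t ≡ 11·3 = 33 ≡ 14 (mod 19).
    Then x = 3 + 7·14 = 101, valid modulo lcm(7, 19) = 133: x ≡ 101 (mod 133).
  Combine with x ≡ 2 (mod 5); new modulus lcm = 665.
    Write x = 101 + 133·t and substitute into x ≡ 2 (mod 5): 133·t ≡ 2 − 101 = -99 (mod 5).
    Reduce coefficients mod 5: 3·t ≡ 1 (mod 5).
    The inverse of 3 mod 5 is 2 (since 3·2 = 6 = 1·5 + 1), so t ≡ 2·1 = 2 ≡ 2 (mod 5).
    Then x = 101 + 133·2 = 367, valid modulo lcm(133, 5) = 665: x ≡ 367 (mod 665).
  Combine with x ≡ 1 (mod 9); new modulus lcm = 5985.
    Write x = 367 + 665·t and substitute into x ≡ 1 (mod 9): 665·t ≡ 1 − 367 = -366 (mod 9).
    Reduce coefficients mod 9: 8·t ≡ 3 (mod 9).
    The inverse of 8 mod 9 is 8 (since 8·8 = 64 = 7·9 + 1), so t ≡ 8·3 = 24 ≡ 6 (mod 9).
    Then x = 367 + 665·6 = 4357, valid modulo lcm(665, 9) = 5985: x ≡ 4357 (mod 5985).
Verify against each original: 4357 mod 7 = 3, 4357 mod 19 = 6, 4357 mod 5 = 2, 4357 mod 9 = 1.

x ≡ 4357 (mod 5985).


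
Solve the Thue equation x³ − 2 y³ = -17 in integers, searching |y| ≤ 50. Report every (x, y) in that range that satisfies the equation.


The equation is x³ - 2y³ = -17. For fixed y, x³ = 2·y³ − 17, so a solution requires the RHS to be a perfect cube.
Strategy: iterate y from -50 to 50, compute RHS = 2·y³ − 17, and check whether it is a (positive or negative) perfect cube.
Check small values of y:
  y = 0: RHS = -17 is not a perfect cube.
  y = 1: RHS = -15 is not a perfect cube.
  y = -1: RHS = -19 is not a perfect cube.
  y = 2: RHS = -1 = (-1)³ ⇒ x = -1 works.
  y = -2: RHS = -33 is not a perfect cube.
  y = 3: RHS = 37 is not a perfect cube.
  y = -3: RHS = -71 is not a perfect cube.
Continuing the search up to |y| = 50 finds no further solutions beyond those listed.
Collected solutions: (-1, 2).

Solutions (with |y| ≤ 50): (-1, 2).


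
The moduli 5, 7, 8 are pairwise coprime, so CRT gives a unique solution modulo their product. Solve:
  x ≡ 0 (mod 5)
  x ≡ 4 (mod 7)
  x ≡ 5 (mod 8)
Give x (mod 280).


Moduli 5, 7, 8 are pairwise coprime; by CRT there is a unique solution modulo M = 5 · 7 · 8 = 280.
Solve pairwise, accumulating the modulus:
  Start with x ≡ 0 (mod 5).
  Combine with x ≡ 4 (mod 7): since gcd(5, 7) = 1, we get a unique residue mod 35.
    Write x = 0 + 5·t and substitute into x ≡ 4 (mod 7): 5·t ≡ 4 − 0 = 4 (mod 7).
    The inverse of 5 mod 7 is 3 (since 5·3 = 15 = 2·7 + 1), so t ≡ 3·4 = 12 ≡ 5 (mod 7).
    Then x = 0 + 5·5 = 25, valid modulo lcm(5, 7) = 35: x ≡ 25 (mod 35).
  Combine with x ≡ 5 (mod 8): since gcd(35, 8) = 1, we get a unique residue mod 280.
    Write x = 25 + 35·t and substitute into x ≡ 5 (mod 8): 35·t ≡ 5 − 25 = -20 (mod 8).
    Reduce coefficients mod 8: 3·t ≡ 4 (mod 8).
    The inverse of 3 mod 8 is 3 (since 3·3 = 9 = 1·8 + 1), so t ≡ 3·4 = 12 ≡ 4 (mod 8).
    Then x = 25 + 35·4 = 165, valid modulo lcm(35, 8) = 280: x ≡ 165 (mod 280).
Verify: 165 mod 5 = 0 ✓, 165 mod 7 = 4 ✓, 165 mod 8 = 5 ✓.

x ≡ 165 (mod 280).


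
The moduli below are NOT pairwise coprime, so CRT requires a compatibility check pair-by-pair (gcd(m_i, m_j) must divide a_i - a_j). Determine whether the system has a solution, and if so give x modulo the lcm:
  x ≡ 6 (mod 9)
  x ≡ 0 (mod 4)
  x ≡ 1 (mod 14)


Moduli 9, 4, 14 are not pairwise coprime, so CRT works modulo lcm(m_i) when all pairwise compatibility conditions hold.
Pairwise compatibility: gcd(m_i, m_j) must divide a_i - a_j for every pair.
Merge one congruence at a time:
  Start: x ≡ 6 (mod 9).
  Combine with x ≡ 0 (mod 4): gcd(9, 4) = 1; 0 - 6 = -6, which IS divisible by 1, so compatible.
    Write x = 6 + 9·t and substitute into x ≡ 0 (mod 4): 9·t ≡ 0 − 6 = -6 (mod 4).
    Reduce coefficients mod 4: 1·t ≡ 2 (mod 4).
    So t ≡ 2 (mod 4).
    Then x = 6 + 9·2 = 24, valid modulo lcm(9, 4) = 36: x ≡ 24 (mod 36).
  Combine with x ≡ 1 (mod 14): gcd(36, 14) = 2, and 1 - 24 = -23 is NOT divisible by 2.
    ⇒ system is inconsistent (no integer solution).

No solution (the system is inconsistent).


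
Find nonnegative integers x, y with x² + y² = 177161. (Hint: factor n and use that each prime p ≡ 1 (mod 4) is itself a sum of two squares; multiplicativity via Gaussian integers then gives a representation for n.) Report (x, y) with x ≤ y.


Step 1: Factor n = 177161 = 29 · 41 · 149.
Step 2: Check the mod-4 condition on each prime factor: 29 ≡ 1 (mod 4), exponent 1; 41 ≡ 1 (mod 4), exponent 1; 149 ≡ 1 (mod 4), exponent 1.
All primes ≡ 3 (mod 4) appear to even exponent (or don't appear), so by the two-squares theorem n IS expressible as a sum of two squares.
Step 3: Build a representation. Here n = 29 · 41 · 149 is a product of primes ≡ 1 (mod 4). Each prime p ≡ 1 (mod 4) is itself a sum of two squares; find a² by testing p − a² for a perfect square:
  29: 29 − 1² = 28, 29 − 2² = 25 = 5² ⇒ 29 = 2² + 5².
  41: 41 − 1² = 40, 41 − 2² = 37, 41 − 3² = 32, 41 − 4² = 25 = 5² ⇒ 41 = 4² + 5².
  149: 149 − 1² = 148, 149 − 2² = 145, 149 − 3² = 140, 149 − 4² = 133, 149 − 5² = 124, 149 − 6² = 113, 149 − 7² = 100 = 10² ⇒ 149 = 7² + 10².
  Combine using the Brahmagupta–Fibonacci identity (a² + b²)(c² + d²) = (ac − bd)² + (ad + bc)² = (ac + bd)² + (ad − bc)²:
  29 · 41 = 1189: from (2² + 5²)(4² + 5²), take (2·4 − 5·5, 2·5 + 5·4) = (8 − 25, 10 + 20) = (-17, 30); dropping signs (only squares matter) gives (17, 30); check 17² + 30² = 289 + 900 = 1189 ✓.
  1189 · 149 = 177161: from (17² + 30²)(7² + 10²), take (17·7 − 30·10, 17·10 + 30·7) = (119 − 300, 170 + 210) = (-181, 380); dropping signs (only squares matter) gives (181, 380); check 181² + 380² = 32761 + 144400 = 177161 ✓.
Step 4: Order so x ≤ y and verify: 181² + 380² = 32761 + 144400 = 177161 = n. ✓

n = 177161 = 181² + 380² (one valid representation with x ≤ y).


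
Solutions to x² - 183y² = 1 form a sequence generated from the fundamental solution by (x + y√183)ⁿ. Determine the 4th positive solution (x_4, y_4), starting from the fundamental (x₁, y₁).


Step 1: Find the fundamental solution (x₁, y₁) of x² - 183y² = 1.
  Expand √183 as a continued fraction. a₀ = ⌊√183⌋ = 13; iterate m_{k+1} = d_k·a_k − m_k, d_{k+1} = (183 − m_{k+1}²)/d_k, a_{k+1} = ⌊(a₀ + m_{k+1})/d_{k+1}⌋ (starting m₀ = 0, d₀ = 1), with convergents p_k = a_k·p_{k-1} + p_{k-2}, q_k = a_k·q_{k-1} + q_{k-2} (p₋₁ = 1, q₋₁ = 0):
  k = 0: a₀ = 13; p₀/q₀ = 13/1; p₀² − 183·q₀² = 169 − 183 = -14.
  k = 1: m = 13, d = 14, a = ⌊(13 + 13)/14⌋ = 1; p/q = (1·13 + 1)/(1·1 + 0) = 14/1; p² − 183·q² = 196 − 183 = 13.
  k = 2: m = 1, d = 13, a = ⌊(13 + 1)/13⌋ = 1; p/q = (1·14 + 13)/(1·1 + 1) = 27/2; p² − 183·q² = 729 − 732 = -3.
  k = 3: m = 12, d = 3, a = ⌊(13 + 12)/3⌋ = 8; p/q = (8·27 + 14)/(8·2 + 1) = 230/17; p² − 183·q² = 52900 − 52887 = 13.
  k = 4: m = 12, d = 13, a = ⌊(13 + 12)/13⌋ = 1; p/q = (1·230 + 27)/(1·17 + 2) = 257/19; p² − 183·q² = 66049 − 66063 = -14.
  k = 5: m = 1, d = 14, a = ⌊(13 + 1)/14⌋ = 1; p/q = (1·257 + 230)/(1·19 + 17) = 487/36; p² − 183·q² = 237169 − 237168 = 1.
  The first convergent with p² − 183·q² = 1 gives the fundamental solution (x₁, y₁) = (487, 36).
Step 2: Apply the recurrence (x_{n+1}, y_{n+1}) = (x₁x_n + 183y₁y_n, x₁y_n + y₁x_n) repeatedly.
  From (x_1, y_1) = (487, 36): x_2 = 487·487 + 183·36·36 = 474337; y_2 = 487·36 + 36·487 = 35064.
  From (x_2, y_2) = (474337, 35064): x_3 = 487·474337 + 183·36·35064 = 462003751; y_3 = 487·35064 + 36·474337 = 34152300.
  From (x_3, y_3) = (462003751, 34152300): x_4 = 487·462003751 + 183·36·34152300 = 449991179137; y_4 = 487·34152300 + 36·462003751 = 33264305136.
Step 3: Verify x_4² - 183·y_4² = 202492061301107624064769 - 202492061301107624064768 = 1 (should be 1). ✓

(x_1, y_1) = (487, 36); (x_4, y_4) = (449991179137, 33264305136).


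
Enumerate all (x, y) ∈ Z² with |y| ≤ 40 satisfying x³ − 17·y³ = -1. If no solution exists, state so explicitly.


The equation is x³ - 17y³ = -1. For fixed y, x³ = 17·y³ − 1, so a solution requires the RHS to be a perfect cube.
Strategy: iterate y from -40 to 40, compute RHS = 17·y³ − 1, and check whether it is a (positive or negative) perfect cube.
Check small values of y:
  y = 0: RHS = -1 = (-1)³ ⇒ x = -1 works.
  y = 1: RHS = 16 is not a perfect cube.
  y = -1: RHS = -18 is not a perfect cube.
  y = 2: RHS = 135 is not a perfect cube.
  y = -2: RHS = -137 is not a perfect cube.
  y = 3: RHS = 458 is not a perfect cube.
  y = -3: RHS = -460 is not a perfect cube.
Continuing, at y = -7: RHS = -5832 = (-18)³ ⇒ x = -18 works.
Searching the remaining y in |y| ≤ 40 finds no further solutions.
Collected solutions: (-1, 0), (-18, -7).

Solutions (with |y| ≤ 40): (-1, 0), (-18, -7).


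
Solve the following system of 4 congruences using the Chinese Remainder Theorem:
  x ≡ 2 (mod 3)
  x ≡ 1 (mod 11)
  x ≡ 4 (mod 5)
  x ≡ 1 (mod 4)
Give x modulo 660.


Product of moduli M = 3 · 11 · 5 · 4 = 660.
Merge one congruence at a time:
  Start: x ≡ 2 (mod 3).
  Combine with x ≡ 1 (mod 11); new modulus lcm = 33.
    Write x = 2 + 3·t and substitute into x ≡ 1 (mod 11): 3·t ≡ 1 − 2 = -1 (mod 11).
    Reduce coefficients mod 11: 3·t ≡ 10 (mod 11).
    The inverse of 3 mod 11 is 4 (since 3·4 = 12 = 1·11 + 1), so t ≡ 4·10 = 40 ≡ 7 (mod 11).
    Then x = 2 + 3·7 = 23, valid modulo lcm(3, 11) = 33: x ≡ 23 (mod 33).
  Combine with x ≡ 4 (mod 5); new modulus lcm = 165.
    Write x = 23 + 33·t and substitute into x ≡ 4 (mod 5): 33·t ≡ 4 − 23 = -19 (mod 5).
    Reduce coefficients mod 5: 3·t ≡ 1 (mod 5).
    The inverse of 3 mod 5 is 2 (since 3·2 = 6 = 1·5 + 1), so t ≡ 2·1 = 2 ≡ 2 (mod 5).
    Then x = 23 + 33·2 = 89, valid modulo lcm(33, 5) = 165: x ≡ 89 (mod 165).
  Combine with x ≡ 1 (mod 4); new modulus lcm = 660.
    Write x = 89 + 165·t and substitute into x ≡ 1 (mod 4): 165·t ≡ 1 − 89 = -88 (mod 4).
    Reduce coefficients mod 4: 1·t ≡ 0 (mod 4).
    So t ≡ 0 (mod 4).
    Then x = 89 + 165·0 = 89, valid modulo lcm(165, 4) = 660: x ≡ 89 (mod 660).
Verify against each original: 89 mod 3 = 2, 89 mod 11 = 1, 89 mod 5 = 4, 89 mod 4 = 1.

x ≡ 89 (mod 660).


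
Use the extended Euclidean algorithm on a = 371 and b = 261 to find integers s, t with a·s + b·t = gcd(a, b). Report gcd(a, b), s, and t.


Euclidean algorithm on (371, 261) — divide until remainder is 0:
  371 = 1 · 261 + 110
  261 = 2 · 110 + 41
  110 = 2 · 41 + 28
  41 = 1 · 28 + 13
  28 = 2 · 13 + 2
  13 = 6 · 2 + 1
  2 = 2 · 1 + 0
gcd(371, 261) = 1.
Track Bezout coefficients alongside the remainders: start with r₀ = 371 = a·1 + b·0 (s = 1, t = 0) and r₁ = 261 = a·0 + b·1 (s = 0, t = 1); each new remainder r_{k+1} = r_{k-1} − q_k·r_k inherits s_{k+1} = s_{k-1} − q_k·s_k, t_{k+1} = t_{k-1} − q_k·t_k, so r_k = a·s_k + b·t_k at every step:
  q = 1: r = 110, s = 1 − 1·0 = 1, t = 0 − 1·1 = -1  (check: 371·1 + 261·(-1) = 110)
  q = 2: r = 41, s = 0 − 2·1 = -2, t = 1 − 2·(-1) = 3  (check: 371·(-2) + 261·3 = 41)
  q = 2: r = 28, s = 1 − 2·(-2) = 5, t = -1 − 2·3 = -7  (check: 371·5 + 261·(-7) = 28)
  q = 1: r = 13, s = -2 − 1·5 = -7, t = 3 − 1·(-7) = 10  (check: 371·(-7) + 261·10 = 13)
  q = 2: r = 2, s = 5 − 2·(-7) = 19, t = -7 − 2·10 = -27  (check: 371·19 + 261·(-27) = 2)
  q = 6: r = 1, s = -7 − 6·19 = -121, t = 10 − 6·(-27) = 172  (check: 371·(-121) + 261·172 = 1)
The row with r = 1 (the gcd) gives the Bezout coefficients s = -121, t = 172.
Result: 371 · (-121) + 261 · (172) = 1.

gcd(371, 261) = 1; s = -121, t = 172 (check: 371·(-121) + 261·172 = 1).


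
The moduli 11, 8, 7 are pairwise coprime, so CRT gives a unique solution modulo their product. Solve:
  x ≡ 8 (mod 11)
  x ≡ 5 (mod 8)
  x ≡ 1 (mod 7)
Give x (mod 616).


Moduli 11, 8, 7 are pairwise coprime; by CRT there is a unique solution modulo M = 11 · 8 · 7 = 616.
Solve pairwise, accumulating the modulus:
  Start with x ≡ 8 (mod 11).
  Combine with x ≡ 5 (mod 8): since gcd(11, 8) = 1, we get a unique residue mod 88.
    Write x = 8 + 11·t and substitute into x ≡ 5 (mod 8): 11·t ≡ 5 − 8 = -3 (mod 8).
    Reduce coefficients mod 8: 3·t ≡ 5 (mod 8).
    The inverse of 3 mod 8 is 3 (since 3·3 = 9 = 1·8 + 1), so t ≡ 3·5 = 15 ≡ 7 (mod 8).
    Then x = 8 + 11·7 = 85, valid modulo lcm(11, 8) = 88: x ≡ 85 (mod 88).
  Combine with x ≡ 1 (mod 7): since gcd(88, 7) = 1, we get a unique residue mod 616.
    Write x = 85 + 88·t and substitute into x ≡ 1 (mod 7): 88·t ≡ 1 − 85 = -84 (mod 7).
    Reduce coefficients mod 7: 4·t ≡ 0 (mod 7).
    The inverse of 4 mod 7 is 2 (since 4·2 = 8 = 1·7 + 1), so t ≡ 2·0 = 0 ≡ 0 (mod 7).
    Then x = 85 + 88·0 = 85, valid modulo lcm(88, 7) = 616: x ≡ 85 (mod 616).
Verify: 85 mod 11 = 8 ✓, 85 mod 8 = 5 ✓, 85 mod 7 = 1 ✓.

x ≡ 85 (mod 616).


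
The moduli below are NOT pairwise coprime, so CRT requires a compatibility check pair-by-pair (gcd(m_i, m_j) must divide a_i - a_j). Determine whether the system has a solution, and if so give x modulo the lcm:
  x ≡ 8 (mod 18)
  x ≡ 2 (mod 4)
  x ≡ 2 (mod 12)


Moduli 18, 4, 12 are not pairwise coprime, so CRT works modulo lcm(m_i) when all pairwise compatibility conditions hold.
Pairwise compatibility: gcd(m_i, m_j) must divide a_i - a_j for every pair.
Merge one congruence at a time:
  Start: x ≡ 8 (mod 18).
  Combine with x ≡ 2 (mod 4): gcd(18, 4) = 2; 2 - 8 = -6, which IS divisible by 2, so compatible.
    Write x = 8 + 18·t and substitute into x ≡ 2 (mod 4): 18·t ≡ 2 − 8 = -6 (mod 4).
    Divide the congruence (and modulus) by g = 2: 9·t ≡ -3 (mod 2).
    Reduce coefficients mod 2: 1·t ≡ 1 (mod 2).
    So t ≡ 1 (mod 2).
    Then x = 8 + 18·1 = 26, valid modulo lcm(18, 4) = 36: x ≡ 26 (mod 36).
  Combine with x ≡ 2 (mod 12): gcd(36, 12) = 12; 2 - 26 = -24, which IS divisible by 12, so compatible.
    Write x = 26 + 36·t and substitute into x ≡ 2 (mod 12): 36·t ≡ 2 − 26 = -24 (mod 12).
    Divide the congruence (and modulus) by g = 12: 3·t ≡ -2 (mod 1).
    Modulo 1 every t works; take t = 0.
    Then x = 26 + 36·0 = 26, valid modulo lcm(36, 12) = 36: x ≡ 26 (mod 36).
Verify: 26 mod 18 = 8, 26 mod 4 = 2, 26 mod 12 = 2.

x ≡ 26 (mod 36).


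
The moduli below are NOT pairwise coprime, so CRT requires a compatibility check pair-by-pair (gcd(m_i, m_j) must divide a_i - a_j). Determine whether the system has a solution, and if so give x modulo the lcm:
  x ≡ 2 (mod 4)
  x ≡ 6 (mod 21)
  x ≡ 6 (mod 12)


Moduli 4, 21, 12 are not pairwise coprime, so CRT works modulo lcm(m_i) when all pairwise compatibility conditions hold.
Pairwise compatibility: gcd(m_i, m_j) must divide a_i - a_j for every pair.
Merge one congruence at a time:
  Start: x ≡ 2 (mod 4).
  Combine with x ≡ 6 (mod 21): gcd(4, 21) = 1; 6 - 2 = 4, which IS divisible by 1, so compatible.
    Write x = 2 + 4·t and substitute into x ≡ 6 (mod 21): 4·t ≡ 6 − 2 = 4 (mod 21).
    The inverse of 4 mod 21 is 16 (since 4·16 = 64 = 3·21 + 1), so t ≡ 16·4 = 64 ≡ 1 (mod 21).
    Then x = 2 + 4·1 = 6, valid modulo lcm(4, 21) = 84: x ≡ 6 (mod 84).
  Combine with x ≡ 6 (mod 12): gcd(84, 12) = 12; 6 - 6 = 0, which IS divisible by 12, so compatible.
    Write x = 6 + 84·t and substitute into x ≡ 6 (mod 12): 84·t ≡ 6 − 6 = 0 (mod 12).
    Divide the congruence (and modulus) by g = 12: 7·t ≡ 0 (mod 1).
    Modulo 1 every t works; take t = 0.
    Then x = 6 + 84·0 = 6, valid modulo lcm(84, 12) = 84: x ≡ 6 (mod 84).
Verify: 6 mod 4 = 2, 6 mod 21 = 6, 6 mod 12 = 6.

x ≡ 6 (mod 84).


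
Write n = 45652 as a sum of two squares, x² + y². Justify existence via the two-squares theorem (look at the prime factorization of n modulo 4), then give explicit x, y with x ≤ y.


Step 1: Factor n = 45652 = 2^2 · 101 · 113.
Step 2: Check the mod-4 condition on each prime factor: 2 = 2 (special); 101 ≡ 1 (mod 4), exponent 1; 113 ≡ 1 (mod 4), exponent 1.
All primes ≡ 3 (mod 4) appear to even exponent (or don't appear), so by the two-squares theorem n IS expressible as a sum of two squares.
Step 3: Build a representation. Group n = k² · m with k = 2 and m = 101 · 113 = 11413 (a product of primes ≡ 1 (mod 4)); a representation of m scales to one of n via (k·x)² + (k·y)² = k²(x² + y²). Each prime p ≡ 1 (mod 4) is itself a sum of two squares; find a² by testing p − a² for a perfect square:
  101: 101 − 1² = 100 = 10² ⇒ 101 = 1² + 10².
  113: 113 − 1² = 112, 113 − 2² = 109, 113 − 3² = 104, 113 − 4² = 97, 113 − 5² = 88, 113 − 6² = 77, 113 − 7² = 64 = 8² ⇒ 113 = 7² + 8².
  Combine using the Brahmagupta–Fibonacci identity (a² + b²)(c² + d²) = (ac − bd)² + (ad + bc)² = (ac + bd)² + (ad − bc)²:
  101 · 113 = 11413: from (1² + 10²)(7² + 8²), take (1·7 − 10·8, 1·8 + 10·7) = (7 − 80, 8 + 70) = (-73, 78); dropping signs (only squares matter) gives (73, 78); check 73² + 78² = 5329 + 6084 = 11413 ✓.
  Scale by k = 2: (2·73, 2·78) = (146, 156).
Step 4: Order so x ≤ y and verify: 146² + 156² = 21316 + 24336 = 45652 = n. ✓

n = 45652 = 146² + 156² (one valid representation with x ≤ y).


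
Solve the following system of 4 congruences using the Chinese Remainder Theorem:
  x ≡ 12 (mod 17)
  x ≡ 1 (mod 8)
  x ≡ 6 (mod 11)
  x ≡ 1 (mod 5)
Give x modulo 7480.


Product of moduli M = 17 · 8 · 11 · 5 = 7480.
Merge one congruence at a time:
  Start: x ≡ 12 (mod 17).
  Combine with x ≡ 1 (mod 8); new modulus lcm = 136.
    Write x = 12 + 17·t and substitute into x ≡ 1 (mod 8): 17·t ≡ 1 − 12 = -11 (mod 8).
    Reduce coefficients mod 8: 1·t ≡ 5 (mod 8).
    So t ≡ 5 (mod 8).
    Then x = 12 + 17·5 = 97, valid modulo lcm(17, 8) = 136: x ≡ 97 (mod 136).
  Combine with x ≡ 6 (mod 11); new modulus lcm = 1496.
    Write x = 97 + 136·t and substitute into x ≡ 6 (mod 11): 136·t ≡ 6 − 97 = -91 (mod 11).
    Reduce coefficients mod 11: 4·t ≡ 8 (mod 11).
    The inverse of 4 mod 11 is 3 (since 4·3 = 12 = 1·11 + 1), so t ≡ 3·8 = 24 ≡ 2 (mod 11).
    Then x = 97 + 136·2 = 369, valid modulo lcm(136, 11) = 1496: x ≡ 369 (mod 1496).
  Combine with x ≡ 1 (mod 5); new modulus lcm = 7480.
    Write x = 369 + 1496·t and substitute into x ≡ 1 (mod 5): 1496·t ≡ 1 − 369 = -368 (mod 5).
    Reduce coefficients mod 5: 1·t ≡ 2 (mod 5).
    So t ≡ 2 (mod 5).
    Then x = 369 + 1496·2 = 3361, valid modulo lcm(1496, 5) = 7480: x ≡ 3361 (mod 7480).
Verify against each original: 3361 mod 17 = 12, 3361 mod 8 = 1, 3361 mod 11 = 6, 3361 mod 5 = 1.

x ≡ 3361 (mod 7480).


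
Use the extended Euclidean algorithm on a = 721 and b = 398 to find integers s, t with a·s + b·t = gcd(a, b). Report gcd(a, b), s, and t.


Euclidean algorithm on (721, 398) — divide until remainder is 0:
  721 = 1 · 398 + 323
  398 = 1 · 323 + 75
  323 = 4 · 75 + 23
  75 = 3 · 23 + 6
  23 = 3 · 6 + 5
  6 = 1 · 5 + 1
  5 = 5 · 1 + 0
gcd(721, 398) = 1.
Track Bezout coefficients alongside the remainders: start with r₀ = 721 = a·1 + b·0 (s = 1, t = 0) and r₁ = 398 = a·0 + b·1 (s = 0, t = 1); each new remainder r_{k+1} = r_{k-1} − q_k·r_k inherits s_{k+1} = s_{k-1} − q_k·s_k, t_{k+1} = t_{k-1} − q_k·t_k, so r_k = a·s_k + b·t_k at every step:
  q = 1: r = 323, s = 1 − 1·0 = 1, t = 0 − 1·1 = -1  (check: 721·1 + 398·(-1) = 323)
  q = 1: r = 75, s = 0 − 1·1 = -1, t = 1 − 1·(-1) = 2  (check: 721·(-1) + 398·2 = 75)
  q = 4: r = 23, s = 1 − 4·(-1) = 5, t = -1 − 4·2 = -9  (check: 721·5 + 398·(-9) = 23)
  q = 3: r = 6, s = -1 − 3·5 = -16, t = 2 − 3·(-9) = 29  (check: 721·(-16) + 398·29 = 6)
  q = 3: r = 5, s = 5 − 3·(-16) = 53, t = -9 − 3·29 = -96  (check: 721·53 + 398·(-96) = 5)
  q = 1: r = 1, s = -16 − 1·53 = -69, t = 29 − 1·(-96) = 125  (check: 721·(-69) + 398·125 = 1)
The row with r = 1 (the gcd) gives the Bezout coefficients s = -69, t = 125.
Result: 721 · (-69) + 398 · (125) = 1.

gcd(721, 398) = 1; s = -69, t = 125 (check: 721·(-69) + 398·125 = 1).


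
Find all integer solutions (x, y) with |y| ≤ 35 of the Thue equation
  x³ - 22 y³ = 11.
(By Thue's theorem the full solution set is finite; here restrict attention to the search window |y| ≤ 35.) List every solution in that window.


The equation is x³ - 22y³ = 11. For fixed y, x³ = 22·y³ + 11, so a solution requires the RHS to be a perfect cube.
Strategy: iterate y from -35 to 35, compute RHS = 22·y³ + 11, and check whether it is a (positive or negative) perfect cube.
Check small values of y:
  y = 0: RHS = 11 is not a perfect cube.
  y = 1: RHS = 33 is not a perfect cube.
  y = -1: RHS = -11 is not a perfect cube.
  y = 2: RHS = 187 is not a perfect cube.
  y = -2: RHS = -165 is not a perfect cube.
  y = 3: RHS = 605 is not a perfect cube.
  y = -3: RHS = -583 is not a perfect cube.
Continuing the search up to |y| = 35 finds no solutions either.
No (x, y) in the scanned range satisfies the equation.

No integer solutions with |y| ≤ 35.


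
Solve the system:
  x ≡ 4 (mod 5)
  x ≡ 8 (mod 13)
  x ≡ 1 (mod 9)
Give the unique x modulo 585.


Moduli 5, 13, 9 are pairwise coprime; by CRT there is a unique solution modulo M = 5 · 13 · 9 = 585.
Solve pairwise, accumulating the modulus:
  Start with x ≡ 4 (mod 5).
  Combine with x ≡ 8 (mod 13): since gcd(5, 13) = 1, we get a unique residue mod 65.
    Write x = 4 + 5·t and substitute into x ≡ 8 (mod 13): 5·t ≡ 8 − 4 = 4 (mod 13).
    The inverse of 5 mod 13 is 8 (since 5·8 = 40 = 3·13 + 1), so t ≡ 8·4 = 32 ≡ 6 (mod 13).
    Then x = 4 + 5·6 = 34, valid modulo lcm(5, 13) = 65: x ≡ 34 (mod 65).
  Combine with x ≡ 1 (mod 9): since gcd(65, 9) = 1, we get a unique residue mod 585.
    Write x = 34 + 65·t and substitute into x ≡ 1 (mod 9): 65·t ≡ 1 − 34 = -33 (mod 9).
    Reduce coefficients mod 9: 2·t ≡ 3 (mod 9).
    The inverse of 2 mod 9 is 5 (since 2·5 = 10 = 1·9 + 1), so t ≡ 5·3 = 15 ≡ 6 (mod 9).
    Then x = 34 + 65·6 = 424, valid modulo lcm(65, 9) = 585: x ≡ 424 (mod 585).
Verify: 424 mod 5 = 4 ✓, 424 mod 13 = 8 ✓, 424 mod 9 = 1 ✓.

x ≡ 424 (mod 585).


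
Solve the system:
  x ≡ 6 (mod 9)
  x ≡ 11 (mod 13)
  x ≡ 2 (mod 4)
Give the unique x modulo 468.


Moduli 9, 13, 4 are pairwise coprime; by CRT there is a unique solution modulo M = 9 · 13 · 4 = 468.
Solve pairwise, accumulating the modulus:
  Start with x ≡ 6 (mod 9).
  Combine with x ≡ 11 (mod 13): since gcd(9, 13) = 1, we get a unique residue mod 117.
    Write x = 6 + 9·t and substitute into x ≡ 11 (mod 13): 9·t ≡ 11 − 6 = 5 (mod 13).
    The inverse of 9 mod 13 is 3 (since 9·3 = 27 = 2·13 + 1), so t ≡ 3·5 = 15 ≡ 2 (mod 13).
    Then x = 6 + 9·2 = 24, valid modulo lcm(9, 13) = 117: x ≡ 24 (mod 117).
  Combine with x ≡ 2 (mod 4): since gcd(117, 4) = 1, we get a unique residue mod 468.
    Write x = 24 + 117·t and substitute into x ≡ 2 (mod 4): 117·t ≡ 2 − 24 = -22 (mod 4).
    Reduce coefficients mod 4: 1·t ≡ 2 (mod 4).
    So t ≡ 2 (mod 4).
    Then x = 24 + 117·2 = 258, valid modulo lcm(117, 4) = 468: x ≡ 258 (mod 468).
Verify: 258 mod 9 = 6 ✓, 258 mod 13 = 11 ✓, 258 mod 4 = 2 ✓.

x ≡ 258 (mod 468).


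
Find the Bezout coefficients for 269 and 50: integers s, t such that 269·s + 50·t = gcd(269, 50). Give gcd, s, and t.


Euclidean algorithm on (269, 50) — divide until remainder is 0:
  269 = 5 · 50 + 19
  50 = 2 · 19 + 12
  19 = 1 · 12 + 7
  12 = 1 · 7 + 5
  7 = 1 · 5 + 2
  5 = 2 · 2 + 1
  2 = 2 · 1 + 0
gcd(269, 50) = 1.
Track Bezout coefficients alongside the remainders: start with r₀ = 269 = a·1 + b·0 (s = 1, t = 0) and r₁ = 50 = a·0 + b·1 (s = 0, t = 1); each new remainder r_{k+1} = r_{k-1} − q_k·r_k inherits s_{k+1} = s_{k-1} − q_k·s_k, t_{k+1} = t_{k-1} − q_k·t_k, so r_k = a·s_k + b·t_k at every step:
  q = 5: r = 19, s = 1 − 5·0 = 1, t = 0 − 5·1 = -5  (check: 269·1 + 50·(-5) = 19)
  q = 2: r = 12, s = 0 − 2·1 = -2, t = 1 − 2·(-5) = 11  (check: 269·(-2) + 50·11 = 12)
  q = 1: r = 7, s = 1 − 1·(-2) = 3, t = -5 − 1·11 = -16  (check: 269·3 + 50·(-16) = 7)
  q = 1: r = 5, s = -2 − 1·3 = -5, t = 11 − 1·(-16) = 27  (check: 269·(-5) + 50·27 = 5)
  q = 1: r = 2, s = 3 − 1·(-5) = 8, t = -16 − 1·27 = -43  (check: 269·8 + 50·(-43) = 2)
  q = 2: r = 1, s = -5 − 2·8 = -21, t = 27 − 2·(-43) = 113  (check: 269·(-21) + 50·113 = 1)
The row with r = 1 (the gcd) gives the Bezout coefficients s = -21, t = 113.
Result: 269 · (-21) + 50 · (113) = 1.

gcd(269, 50) = 1; s = -21, t = 113 (check: 269·(-21) + 50·113 = 1).


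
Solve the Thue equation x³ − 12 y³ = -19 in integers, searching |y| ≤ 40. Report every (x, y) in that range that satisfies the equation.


The equation is x³ - 12y³ = -19. For fixed y, x³ = 12·y³ − 19, so a solution requires the RHS to be a perfect cube.
Strategy: iterate y from -40 to 40, compute RHS = 12·y³ − 19, and check whether it is a (positive or negative) perfect cube.
Check small values of y:
  y = 0: RHS = -19 is not a perfect cube.
  y = 1: RHS = -7 is not a perfect cube.
  y = -1: RHS = -31 is not a perfect cube.
  y = 2: RHS = 77 is not a perfect cube.
  y = -2: RHS = -115 is not a perfect cube.
  y = 3: RHS = 305 is not a perfect cube.
  y = -3: RHS = -343 = (-7)³ ⇒ x = -7 works.
Continuing the search up to |y| = 40 finds no further solutions beyond those listed.
Collected solutions: (-7, -3).

Solutions (with |y| ≤ 40): (-7, -3).


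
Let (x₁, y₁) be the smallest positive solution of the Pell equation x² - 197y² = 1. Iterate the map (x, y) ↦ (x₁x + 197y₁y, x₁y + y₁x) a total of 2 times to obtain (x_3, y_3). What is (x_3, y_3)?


Step 1: Find the fundamental solution (x₁, y₁) of x² - 197y² = 1.
  Expand √197 as a continued fraction. a₀ = ⌊√197⌋ = 14; iterate m_{k+1} = d_k·a_k − m_k, d_{k+1} = (197 − m_{k+1}²)/d_k, a_{k+1} = ⌊(a₀ + m_{k+1})/d_{k+1}⌋ (starting m₀ = 0, d₀ = 1), with convergents p_k = a_k·p_{k-1} + p_{k-2}, q_k = a_k·q_{k-1} + q_{k-2} (p₋₁ = 1, q₋₁ = 0):
  k = 0: a₀ = 14; p₀/q₀ = 14/1; p₀² − 197·q₀² = 196 − 197 = -1.
  k = 1: m = 14, d = 1, a = ⌊(14 + 14)/1⌋ = 28; p/q = (28·14 + 1)/(28·1 + 0) = 393/28; p² − 197·q² = 154449 − 154448 = 1.
  The first convergent with p² − 197·q² = 1 gives the fundamental solution (x₁, y₁) = (393, 28).
Step 2: Apply the recurrence (x_{n+1}, y_{n+1}) = (x₁x_n + 197y₁y_n, x₁y_n + y₁x_n) repeatedly.
  From (x_1, y_1) = (393, 28): x_2 = 393·393 + 197·28·28 = 308897; y_2 = 393·28 + 28·393 = 22008.
  From (x_2, y_2) = (308897, 22008): x_3 = 393·308897 + 197·28·22008 = 242792649; y_3 = 393·22008 + 28·308897 = 17298260.
Step 3: Verify x_3² - 197·y_3² = 58948270408437201 - 58948270408437200 = 1 (should be 1). ✓

(x_1, y_1) = (393, 28); (x_3, y_3) = (242792649, 17298260).


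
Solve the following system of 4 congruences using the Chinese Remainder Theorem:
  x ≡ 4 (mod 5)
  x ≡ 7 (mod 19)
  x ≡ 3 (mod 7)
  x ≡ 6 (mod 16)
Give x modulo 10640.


Product of moduli M = 5 · 19 · 7 · 16 = 10640.
Merge one congruence at a time:
  Start: x ≡ 4 (mod 5).
  Combine with x ≡ 7 (mod 19); new modulus lcm = 95.
    Write x = 4 + 5·t and substitute into x ≡ 7 (mod 19): 5·t ≡ 7 − 4 = 3 (mod 19).
    The inverse of 5 mod 19 is 4 (since 5·4 = 20 = 1·19 + 1), so t ≡ 4·3 = 12 ≡ 12 (mod 19).
    Then x = 4 + 5·12 = 64, valid modulo lcm(5, 19) = 95: x ≡ 64 (mod 95).
  Combine with x ≡ 3 (mod 7); new modulus lcm = 665.
    Write x = 64 + 95·t and substitute into x ≡ 3 (mod 7): 95·t ≡ 3 − 64 = -61 (mod 7).
    Reduce coefficients mod 7: 4·t ≡ 2 (mod 7).
    The inverse of 4 mod 7 is 2 (since 4·2 = 8 = 1·7 + 1), so t ≡ 2·2 = 4 ≡ 4 (mod 7).
    Then x = 64 + 95·4 = 444, valid modulo lcm(95, 7) = 665: x ≡ 444 (mod 665).
  Combine with x ≡ 6 (mod 16); new modulus lcm = 10640.
    Write x = 444 + 665·t and substitute into x ≡ 6 (mod 16): 665·t ≡ 6 − 444 = -438 (mod 16).
    Reduce coefficients mod 16: 9·t ≡ 10 (mod 16).
    The inverse of 9 mod 16 is 9 (since 9·9 = 81 = 5·16 + 1), so t ≡ 9·10 = 90 ≡ 10 (mod 16).
    Then x = 444 + 665·10 = 7094, valid modulo lcm(665, 16) = 10640: x ≡ 7094 (mod 10640).
Verify against each original: 7094 mod 5 = 4, 7094 mod 19 = 7, 7094 mod 7 = 3, 7094 mod 16 = 6.

x ≡ 7094 (mod 10640).


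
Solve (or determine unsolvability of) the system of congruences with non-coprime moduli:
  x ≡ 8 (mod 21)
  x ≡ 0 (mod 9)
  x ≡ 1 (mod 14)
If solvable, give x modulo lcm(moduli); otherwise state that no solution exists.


Moduli 21, 9, 14 are not pairwise coprime, so CRT works modulo lcm(m_i) when all pairwise compatibility conditions hold.
Pairwise compatibility: gcd(m_i, m_j) must divide a_i - a_j for every pair.
Merge one congruence at a time:
  Start: x ≡ 8 (mod 21).
  Combine with x ≡ 0 (mod 9): gcd(21, 9) = 3, and 0 - 8 = -8 is NOT divisible by 3.
    ⇒ system is inconsistent (no integer solution).

No solution (the system is inconsistent).


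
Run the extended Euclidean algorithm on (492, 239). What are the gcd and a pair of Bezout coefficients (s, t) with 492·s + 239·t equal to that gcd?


Euclidean algorithm on (492, 239) — divide until remainder is 0:
  492 = 2 · 239 + 14
  239 = 17 · 14 + 1
  14 = 14 · 1 + 0
gcd(492, 239) = 1.
Track Bezout coefficients alongside the remainders: start with r₀ = 492 = a·1 + b·0 (s = 1, t = 0) and r₁ = 239 = a·0 + b·1 (s = 0, t = 1); each new remainder r_{k+1} = r_{k-1} − q_k·r_k inherits s_{k+1} = s_{k-1} − q_k·s_k, t_{k+1} = t_{k-1} − q_k·t_k, so r_k = a·s_k + b·t_k at every step:
  q = 2: r = 14, s = 1 − 2·0 = 1, t = 0 − 2·1 = -2  (check: 492·1 + 239·(-2) = 14)
  q = 17: r = 1, s = 0 − 17·1 = -17, t = 1 − 17·(-2) = 35  (check: 492·(-17) + 239·35 = 1)
The row with r = 1 (the gcd) gives the Bezout coefficients s = -17, t = 35.
Result: 492 · (-17) + 239 · (35) = 1.

gcd(492, 239) = 1; s = -17, t = 35 (check: 492·(-17) + 239·35 = 1).


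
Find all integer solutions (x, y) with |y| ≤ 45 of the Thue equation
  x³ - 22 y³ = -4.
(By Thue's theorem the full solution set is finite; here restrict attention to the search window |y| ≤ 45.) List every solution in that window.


The equation is x³ - 22y³ = -4. For fixed y, x³ = 22·y³ − 4, so a solution requires the RHS to be a perfect cube.
Strategy: iterate y from -45 to 45, compute RHS = 22·y³ − 4, and check whether it is a (positive or negative) perfect cube.
Check small values of y:
  y = 0: RHS = -4 is not a perfect cube.
  y = 1: RHS = 18 is not a perfect cube.
  y = -1: RHS = -26 is not a perfect cube.
  y = 2: RHS = 172 is not a perfect cube.
  y = -2: RHS = -180 is not a perfect cube.
  y = 3: RHS = 590 is not a perfect cube.
  y = -3: RHS = -598 is not a perfect cube.
Continuing the search up to |y| = 45 finds no solutions either.
No (x, y) in the scanned range satisfies the equation.

No integer solutions with |y| ≤ 45.


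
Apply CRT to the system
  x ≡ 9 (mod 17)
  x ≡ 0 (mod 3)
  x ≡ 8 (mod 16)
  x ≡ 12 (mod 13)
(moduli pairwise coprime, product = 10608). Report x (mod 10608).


Product of moduli M = 17 · 3 · 16 · 13 = 10608.
Merge one congruence at a time:
  Start: x ≡ 9 (mod 17).
  Combine with x ≡ 0 (mod 3); new modulus lcm = 51.
    Write x = 9 + 17·t and substitute into x ≡ 0 (mod 3): 17·t ≡ 0 − 9 = -9 (mod 3).
    Reduce coefficients mod 3: 2·t ≡ 0 (mod 3).
    The inverse of 2 mod 3 is 2 (since 2·2 = 4 = 1·3 + 1), so t ≡ 2·0 = 0 ≡ 0 (mod 3).
    Then x = 9 + 17·0 = 9, valid modulo lcm(17, 3) = 51: x ≡ 9 (mod 51).
  Combine with x ≡ 8 (mod 16); new modulus lcm = 816.
    Write x = 9 + 51·t and substitute into x ≡ 8 (mod 16): 51·t ≡ 8 − 9 = -1 (mod 16).
    Reduce coefficients mod 16: 3·t ≡ 15 (mod 16).
    The inverse of 3 mod 16 is 11 (since 3·11 = 33 = 2·16 + 1), so t ≡ 11·15 = 165 ≡ 5 (mod 16).
    Then x = 9 + 51·5 = 264, valid modulo lcm(51, 16) = 816: x ≡ 264 (mod 816).
  Combine with x ≡ 12 (mod 13); new modulus lcm = 10608.
    Write x = 264 + 816·t and substitute into x ≡ 12 (mod 13): 816·t ≡ 12 − 264 = -252 (mod 13).
    Reduce coefficients mod 13: 10·t ≡ 8 (mod 13).
    The inverse of 10 mod 13 is 4 (since 10·4 = 40 = 3·13 + 1), so t ≡ 4·8 = 32 ≡ 6 (mod 13).
    Then x = 264 + 816·6 = 5160, valid modulo lcm(816, 13) = 10608: x ≡ 5160 (mod 10608).
Verify against each original: 5160 mod 17 = 9, 5160 mod 3 = 0, 5160 mod 16 = 8, 5160 mod 13 = 12.

x ≡ 5160 (mod 10608).


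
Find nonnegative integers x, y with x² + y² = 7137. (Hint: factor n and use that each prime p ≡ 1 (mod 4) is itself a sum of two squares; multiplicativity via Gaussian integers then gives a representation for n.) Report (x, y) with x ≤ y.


Step 1: Factor n = 7137 = 3^2 · 13 · 61.
Step 2: Check the mod-4 condition on each prime factor: 3 ≡ 3 (mod 4), exponent 2 (must be even); 13 ≡ 1 (mod 4), exponent 1; 61 ≡ 1 (mod 4), exponent 1.
All primes ≡ 3 (mod 4) appear to even exponent (or don't appear), so by the two-squares theorem n IS expressible as a sum of two squares.
Step 3: Build a representation. Group n = k² · m with k = 3 and m = 13 · 61 = 793 (a product of primes ≡ 1 (mod 4)); a representation of m scales to one of n via (k·x)² + (k·y)² = k²(x² + y²). Each prime p ≡ 1 (mod 4) is itself a sum of two squares; find a² by testing p − a² for a perfect square:
  13: 13 − 1² = 12, 13 − 2² = 9 = 3² ⇒ 13 = 2² + 3².
  61: 61 − 1² = 60, 61 − 2² = 57, 61 − 3² = 52, 61 − 4² = 45, 61 − 5² = 36 = 6² ⇒ 61 = 5² + 6².
  Combine using the Brahmagupta–Fibonacci identity (a² + b²)(c² + d²) = (ac − bd)² + (ad + bc)² = (ac + bd)² + (ad − bc)²:
  13 · 61 = 793: from (2² + 3²)(5² + 6²), take (2·5 − 3·6, 2·6 + 3·5) = (10 − 18, 12 + 15) = (-8, 27); dropping signs (only squares matter) gives (8, 27); check 8² + 27² = 64 + 729 = 793 ✓.
  Scale by k = 3: (3·8, 3·27) = (24, 81).
Step 4: Order so x ≤ y and verify: 24² + 81² = 576 + 6561 = 7137 = n. ✓

n = 7137 = 24² + 81² (one valid representation with x ≤ y).


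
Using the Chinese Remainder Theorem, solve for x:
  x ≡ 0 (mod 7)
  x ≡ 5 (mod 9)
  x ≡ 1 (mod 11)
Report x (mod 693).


Moduli 7, 9, 11 are pairwise coprime; by CRT there is a unique solution modulo M = 7 · 9 · 11 = 693.
Solve pairwise, accumulating the modulus:
  Start with x ≡ 0 (mod 7).
  Combine with x ≡ 5 (mod 9): since gcd(7, 9) = 1, we get a unique residue mod 63.
    Write x = 0 + 7·t and substitute into x ≡ 5 (mod 9): 7·t ≡ 5 − 0 = 5 (mod 9).
    The inverse of 7 mod 9 is 4 (since 7·4 = 28 = 3·9 + 1), so t ≡ 4·5 = 20 ≡ 2 (mod 9).
    Then x = 0 + 7·2 = 14, valid modulo lcm(7, 9) = 63: x ≡ 14 (mod 63).
  Combine with x ≡ 1 (mod 11): since gcd(63, 11) = 1, we get a unique residue mod 693.
    Write x = 14 + 63·t and substitute into x ≡ 1 (mod 11): 63·t ≡ 1 − 14 = -13 (mod 11).
    Reduce coefficients mod 11: 8·t ≡ 9 (mod 11).
    The inverse of 8 mod 11 is 7 (since 8·7 = 56 = 5·11 + 1), so t ≡ 7·9 = 63 ≡ 8 (mod 11).
    Then x = 14 + 63·8 = 518, valid modulo lcm(63, 11) = 693: x ≡ 518 (mod 693).
Verify: 518 mod 7 = 0 ✓, 518 mod 9 = 5 ✓, 518 mod 11 = 1 ✓.

x ≡ 518 (mod 693).


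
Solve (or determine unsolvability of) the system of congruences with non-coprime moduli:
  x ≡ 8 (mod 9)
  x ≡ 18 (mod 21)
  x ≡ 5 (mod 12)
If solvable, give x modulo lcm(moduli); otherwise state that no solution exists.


Moduli 9, 21, 12 are not pairwise coprime, so CRT works modulo lcm(m_i) when all pairwise compatibility conditions hold.
Pairwise compatibility: gcd(m_i, m_j) must divide a_i - a_j for every pair.
Merge one congruence at a time:
  Start: x ≡ 8 (mod 9).
  Combine with x ≡ 18 (mod 21): gcd(9, 21) = 3, and 18 - 8 = 10 is NOT divisible by 3.
    ⇒ system is inconsistent (no integer solution).

No solution (the system is inconsistent).


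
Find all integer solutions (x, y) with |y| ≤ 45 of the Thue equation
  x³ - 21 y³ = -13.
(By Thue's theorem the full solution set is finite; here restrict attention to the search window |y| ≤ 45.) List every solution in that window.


The equation is x³ - 21y³ = -13. For fixed y, x³ = 21·y³ − 13, so a solution requires the RHS to be a perfect cube.
Strategy: iterate y from -45 to 45, compute RHS = 21·y³ − 13, and check whether it is a (positive or negative) perfect cube.
Check small values of y:
  y = 0: RHS = -13 is not a perfect cube.
  y = 1: RHS = 8 = (2)³ ⇒ x = 2 works.
  y = -1: RHS = -34 is not a perfect cube.
  y = 2: RHS = 155 is not a perfect cube.
  y = -2: RHS = -181 is not a perfect cube.
  y = 3: RHS = 554 is not a perfect cube.
  y = -3: RHS = -580 is not a perfect cube.
Continuing, at y = 4: RHS = 1331 = (11)³ ⇒ x = 11 works.
Searching the remaining y in |y| ≤ 45 finds no further solutions.
Collected solutions: (2, 1), (11, 4).

Solutions (with |y| ≤ 45): (2, 1), (11, 4).


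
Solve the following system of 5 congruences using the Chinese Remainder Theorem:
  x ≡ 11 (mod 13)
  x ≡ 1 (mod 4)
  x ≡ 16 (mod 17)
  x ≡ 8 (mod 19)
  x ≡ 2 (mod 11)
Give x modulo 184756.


Product of moduli M = 13 · 4 · 17 · 19 · 11 = 184756.
Merge one congruence at a time:
  Start: x ≡ 11 (mod 13).
  Combine with x ≡ 1 (mod 4); new modulus lcm = 52.
    Write x = 11 + 13·t and substitute into x ≡ 1 (mod 4): 13·t ≡ 1 − 11 = -10 (mod 4).
    Reduce coefficients mod 4: 1·t ≡ 2 (mod 4).
    So t ≡ 2 (mod 4).
    Then x = 11 + 13·2 = 37, valid modulo lcm(13, 4) = 52: x ≡ 37 (mod 52).
  Combine with x ≡ 16 (mod 17); new modulus lcm = 884.
    Write x = 37 + 52·t and substitute into x ≡ 16 (mod 17): 52·t ≡ 16 − 37 = -21 (mod 17).
    Reduce coefficients mod 17: 1·t ≡ 13 (mod 17).
    So t ≡ 13 (mod 17).
    Then x = 37 + 52·13 = 713, valid modulo lcm(52, 17) = 884: x ≡ 713 (mod 884).
  Combine with x ≡ 8 (mod 19); new modulus lcm = 16796.
    Write x = 713 + 884·t and substitute into x ≡ 8 (mod 19): 884·t ≡ 8 − 713 = -705 (mod 19).
    Reduce coefficients mod 19: 10·t ≡ 17 (mod 19).
    The inverse of 10 mod 19 is 2 (since 10·2 = 20 = 1·19 + 1), so t ≡ 2·17 = 34 ≡ 15 (mod 19).
    Then x = 713 + 884·15 = 13973, valid modulo lcm(884, 19) = 16796: x ≡ 13973 (mod 16796).
  Combine with x ≡ 2 (mod 11); new modulus lcm = 184756.
    Write x = 13973 + 16796·t and substitute into x ≡ 2 (mod 11): 16796·t ≡ 2 − 13973 = -13971 (mod 11).
    Reduce coefficients mod 11: 10·t ≡ 10 (mod 11).
    The inverse of 10 mod 11 is 10 (since 10·10 = 100 = 9·11 + 1), so t ≡ 10·10 = 100 ≡ 1 (mod 11).
    Then x = 13973 + 16796·1 = 30769, valid modulo lcm(16796, 11) = 184756: x ≡ 30769 (mod 184756).
Verify against each original: 30769 mod 13 = 11, 30769 mod 4 = 1, 30769 mod 17 = 16, 30769 mod 19 = 8, 30769 mod 11 = 2.

x ≡ 30769 (mod 184756).


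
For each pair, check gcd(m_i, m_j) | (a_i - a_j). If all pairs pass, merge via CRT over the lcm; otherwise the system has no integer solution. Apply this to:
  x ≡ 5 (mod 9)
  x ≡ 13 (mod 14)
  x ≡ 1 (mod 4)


Moduli 9, 14, 4 are not pairwise coprime, so CRT works modulo lcm(m_i) when all pairwise compatibility conditions hold.
Pairwise compatibility: gcd(m_i, m_j) must divide a_i - a_j for every pair.
Merge one congruence at a time:
  Start: x ≡ 5 (mod 9).
  Combine with x ≡ 13 (mod 14): gcd(9, 14) = 1; 13 - 5 = 8, which IS divisible by 1, so compatible.
    Write x = 5 + 9·t and substitute into x ≡ 13 (mod 14): 9·t ≡ 13 − 5 = 8 (mod 14).
    The inverse of 9 mod 14 is 11 (since 9·11 = 99 = 7·14 + 1), so t ≡ 11·8 = 88 ≡ 4 (mod 14).
    Then x = 5 + 9·4 = 41, valid modulo lcm(9, 14) = 126: x ≡ 41 (mod 126).
  Combine with x ≡ 1 (mod 4): gcd(126, 4) = 2; 1 - 41 = -40, which IS divisible by 2, so compatible.
    Write x = 41 + 126·t and substitute into x ≡ 1 (mod 4): 126·t ≡ 1 − 41 = -40 (mod 4).
    Divide the congruence (and modulus) by g = 2: 63·t ≡ -20 (mod 2).
    Reduce coefficients mod 2: 1·t ≡ 0 (mod 2).
    So t ≡ 0 (mod 2).
    Then x = 41 + 126·0 = 41, valid modulo lcm(126, 4) = 252: x ≡ 41 (mod 252).
Verify: 41 mod 9 = 5, 41 mod 14 = 13, 41 mod 4 = 1.

x ≡ 41 (mod 252).
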